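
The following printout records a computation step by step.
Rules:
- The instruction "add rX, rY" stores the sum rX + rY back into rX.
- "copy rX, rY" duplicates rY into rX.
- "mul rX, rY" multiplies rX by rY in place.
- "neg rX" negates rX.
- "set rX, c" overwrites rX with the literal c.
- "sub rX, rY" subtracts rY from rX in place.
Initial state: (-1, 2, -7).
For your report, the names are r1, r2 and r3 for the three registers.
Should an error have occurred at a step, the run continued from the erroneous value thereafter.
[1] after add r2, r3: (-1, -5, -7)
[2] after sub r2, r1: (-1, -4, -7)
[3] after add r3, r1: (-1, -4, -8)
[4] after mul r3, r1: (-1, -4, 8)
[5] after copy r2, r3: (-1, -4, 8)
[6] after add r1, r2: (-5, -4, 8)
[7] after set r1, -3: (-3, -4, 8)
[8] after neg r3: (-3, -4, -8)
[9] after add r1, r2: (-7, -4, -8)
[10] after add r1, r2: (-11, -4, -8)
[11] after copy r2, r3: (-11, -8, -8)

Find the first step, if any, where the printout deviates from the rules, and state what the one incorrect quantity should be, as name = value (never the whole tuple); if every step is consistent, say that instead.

step 5, r2 = 8

Recomputing the run from the initial state:
step 1: r1 = -1, r2 = -5, r3 = -7
step 2: r1 = -1, r2 = -4, r3 = -7
step 3: r1 = -1, r2 = -4, r3 = -8
step 4: r1 = -1, r2 = -4, r3 = 8
step 5: r1 = -1, r2 = 8, r3 = 8
step 6: r1 = 7, r2 = 8, r3 = 8
step 7: r1 = -3, r2 = 8, r3 = 8
step 8: r1 = -3, r2 = 8, r3 = -8
step 9: r1 = 5, r2 = 8, r3 = -8
step 10: r1 = 13, r2 = 8, r3 = -8
step 11: r1 = 13, r2 = -8, r3 = -8
The first disagreement with the printout is at step 5, where the value should be r2 = 8.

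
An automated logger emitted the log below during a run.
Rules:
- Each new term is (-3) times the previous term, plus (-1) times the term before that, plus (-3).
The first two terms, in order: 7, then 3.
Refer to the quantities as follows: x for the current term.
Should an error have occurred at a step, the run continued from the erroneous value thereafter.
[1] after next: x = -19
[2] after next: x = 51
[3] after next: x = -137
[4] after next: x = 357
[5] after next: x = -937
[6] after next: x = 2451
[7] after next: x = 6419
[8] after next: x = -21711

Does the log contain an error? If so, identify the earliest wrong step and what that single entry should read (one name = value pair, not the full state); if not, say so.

1. x = -3*(3) + (-1)*(7) + (-3) = -19 (in agreement)
2. x = -3*(-19) + (-1)*(3) + (-3) = 51 (agrees with the log)
3. x = -3*(51) + (-1)*(-19) + (-3) = -137 (verified)
4. x = -3*(-137) + (-1)*(51) + (-3) = 357 (confirmed correct)
5. x = -3*(357) + (-1)*(-137) + (-3) = -937 (exactly as logged)
6. x = -3*(-937) + (-1)*(357) + (-3) = 2451 (in agreement)
7. x = -3*(2451) + (-1)*(-937) + (-3) = -6419 (the recorded entry deviates here)
First deviation found at step 7; the corrected entry is x = -6419.

step 7, x = -6419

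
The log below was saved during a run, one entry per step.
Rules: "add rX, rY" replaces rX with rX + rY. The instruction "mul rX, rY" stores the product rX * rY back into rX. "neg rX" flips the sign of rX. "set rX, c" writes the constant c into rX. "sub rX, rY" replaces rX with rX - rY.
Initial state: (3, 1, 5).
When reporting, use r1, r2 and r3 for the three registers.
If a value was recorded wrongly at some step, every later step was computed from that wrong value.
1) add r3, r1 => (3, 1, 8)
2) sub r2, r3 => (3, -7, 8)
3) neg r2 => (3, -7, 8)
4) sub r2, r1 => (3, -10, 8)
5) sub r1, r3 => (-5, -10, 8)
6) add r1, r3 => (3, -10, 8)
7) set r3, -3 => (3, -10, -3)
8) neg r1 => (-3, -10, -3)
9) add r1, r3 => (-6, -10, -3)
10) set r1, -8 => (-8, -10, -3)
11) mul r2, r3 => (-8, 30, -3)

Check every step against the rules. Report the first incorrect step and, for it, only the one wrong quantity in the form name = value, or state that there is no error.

1. r3 = 5 + 3 = 8 (matches)
2. r2 = 1 - 8 = -7 (agrees with the log)
3. r2 = -(-7) = 7 (the log disagrees here)
First deviation found at step 3; the corrected entry is r2 = 7.

step 3, r2 = 7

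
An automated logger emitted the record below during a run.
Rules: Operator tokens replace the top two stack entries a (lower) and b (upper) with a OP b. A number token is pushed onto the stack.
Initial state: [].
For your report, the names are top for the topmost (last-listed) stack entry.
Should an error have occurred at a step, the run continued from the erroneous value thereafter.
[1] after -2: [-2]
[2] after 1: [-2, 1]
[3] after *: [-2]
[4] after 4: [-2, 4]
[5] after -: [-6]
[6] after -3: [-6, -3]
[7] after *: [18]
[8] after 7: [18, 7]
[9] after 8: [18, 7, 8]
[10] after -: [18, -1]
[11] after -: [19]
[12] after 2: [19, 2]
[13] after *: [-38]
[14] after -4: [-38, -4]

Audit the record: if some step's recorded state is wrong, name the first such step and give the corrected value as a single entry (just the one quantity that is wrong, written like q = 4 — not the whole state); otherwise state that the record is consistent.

step 13, top = 38

1. push -2: top = -2 (same as recorded)
2. push 1: top = 1 (same as recorded)
3. -2 * 1 = -2 (confirmed correct)
4. push 4: top = 4 (no discrepancy)
5. -2 - 4 = -6 (checks out)
6. push -3: top = -3 (exactly as logged)
7. -6 * -3 = 18 (in agreement)
8. push 7: top = 7 (verified)
9. push 8: top = 8 (verified)
10. 7 - 8 = -1 (matches)
11. 18 - -1 = 19 (exactly as logged)
12. push 2: top = 2 (same as recorded)
13. 19 * 2 = 38 (not what was recorded)
So the first discrepancy is step 13, where the right value is top = 38.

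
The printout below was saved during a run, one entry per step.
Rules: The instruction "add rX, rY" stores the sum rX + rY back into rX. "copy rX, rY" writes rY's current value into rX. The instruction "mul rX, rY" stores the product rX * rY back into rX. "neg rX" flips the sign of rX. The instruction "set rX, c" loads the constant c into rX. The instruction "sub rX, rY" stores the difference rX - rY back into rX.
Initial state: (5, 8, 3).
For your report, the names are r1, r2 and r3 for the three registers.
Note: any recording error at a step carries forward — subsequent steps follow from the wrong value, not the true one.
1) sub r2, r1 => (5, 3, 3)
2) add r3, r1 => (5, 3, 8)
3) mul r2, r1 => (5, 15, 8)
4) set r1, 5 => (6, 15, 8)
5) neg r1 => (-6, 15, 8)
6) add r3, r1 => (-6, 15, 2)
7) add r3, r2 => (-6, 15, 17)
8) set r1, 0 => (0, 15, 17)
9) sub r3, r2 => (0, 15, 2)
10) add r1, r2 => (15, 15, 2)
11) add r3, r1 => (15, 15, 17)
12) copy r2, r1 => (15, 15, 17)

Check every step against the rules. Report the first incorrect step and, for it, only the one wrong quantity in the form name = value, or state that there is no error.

step 4, r1 = 5

Recomputing the run from the initial state:
step 1: r1 = 5, r2 = 3, r3 = 3
step 2: r1 = 5, r2 = 3, r3 = 8
step 3: r1 = 5, r2 = 15, r3 = 8
step 4: r1 = 5, r2 = 15, r3 = 8
step 5: r1 = -5, r2 = 15, r3 = 8
step 6: r1 = -5, r2 = 15, r3 = 3
step 7: r1 = -5, r2 = 15, r3 = 18
step 8: r1 = 0, r2 = 15, r3 = 18
step 9: r1 = 0, r2 = 15, r3 = 3
step 10: r1 = 15, r2 = 15, r3 = 3
step 11: r1 = 15, r2 = 15, r3 = 18
step 12: r1 = 15, r2 = 15, r3 = 18
The first disagreement with the printout is at step 4, where the value should be r1 = 5.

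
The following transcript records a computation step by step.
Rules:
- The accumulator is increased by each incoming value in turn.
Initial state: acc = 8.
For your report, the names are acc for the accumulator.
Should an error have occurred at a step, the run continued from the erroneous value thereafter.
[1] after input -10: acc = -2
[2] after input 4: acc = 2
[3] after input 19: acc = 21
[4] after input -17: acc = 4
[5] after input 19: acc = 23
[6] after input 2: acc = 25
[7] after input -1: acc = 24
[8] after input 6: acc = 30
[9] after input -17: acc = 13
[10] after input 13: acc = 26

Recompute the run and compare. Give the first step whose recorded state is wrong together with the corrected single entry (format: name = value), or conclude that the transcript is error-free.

no error

Recomputing the run from the initial state:
step 1: acc = -2
step 2: acc = 2
step 3: acc = 21
step 4: acc = 4
step 5: acc = 23
step 6: acc = 25
step 7: acc = 24
step 8: acc = 30
step 9: acc = 13
step 10: acc = 26
This matches the transcript at every step.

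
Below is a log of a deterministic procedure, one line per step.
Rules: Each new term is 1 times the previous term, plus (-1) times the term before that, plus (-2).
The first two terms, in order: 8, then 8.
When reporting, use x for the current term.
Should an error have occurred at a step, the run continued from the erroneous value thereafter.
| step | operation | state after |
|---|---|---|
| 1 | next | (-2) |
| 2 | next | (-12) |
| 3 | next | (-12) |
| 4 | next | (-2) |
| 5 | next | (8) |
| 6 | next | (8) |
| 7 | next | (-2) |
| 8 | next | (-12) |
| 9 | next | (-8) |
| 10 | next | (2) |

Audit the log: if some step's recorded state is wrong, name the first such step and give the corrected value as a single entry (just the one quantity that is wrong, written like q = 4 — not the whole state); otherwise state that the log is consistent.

step 1: x = 1*(8) + (-1)*(8) + (-2) = -2 -> matches
step 2: x = 1*(-2) + (-1)*(8) + (-2) = -12 -> exactly as logged
step 3: x = 1*(-12) + (-1)*(-2) + (-2) = -12 -> exactly as logged
step 4: x = 1*(-12) + (-1)*(-12) + (-2) = -2 -> consistent with the log
step 5: x = 1*(-2) + (-1)*(-12) + (-2) = 8 -> consistent with the log
step 6: x = 1*(8) + (-1)*(-2) + (-2) = 8 -> confirmed correct
step 7: x = 1*(8) + (-1)*(8) + (-2) = -2 -> exactly as logged
step 8: x = 1*(-2) + (-1)*(8) + (-2) = -12 -> exactly as logged
step 9: x = 1*(-12) + (-1)*(-2) + (-2) = -12 -> a discrepancy with the log
First deviation found at step 9; the corrected entry is x = -12.

step 9, x = -12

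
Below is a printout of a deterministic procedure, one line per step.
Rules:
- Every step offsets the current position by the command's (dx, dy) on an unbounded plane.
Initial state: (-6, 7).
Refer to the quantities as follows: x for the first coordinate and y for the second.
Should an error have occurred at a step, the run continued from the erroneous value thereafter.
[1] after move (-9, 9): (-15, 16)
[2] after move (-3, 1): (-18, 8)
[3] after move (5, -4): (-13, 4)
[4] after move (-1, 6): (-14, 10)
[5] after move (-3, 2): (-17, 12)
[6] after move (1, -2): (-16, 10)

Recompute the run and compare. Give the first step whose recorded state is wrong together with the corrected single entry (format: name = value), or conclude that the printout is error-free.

step 2, y = 17

Recomputing the run from the initial state:
step 1: x = -15, y = 16
step 2: x = -18, y = 17
step 3: x = -13, y = 13
step 4: x = -14, y = 19
step 5: x = -17, y = 21
step 6: x = -16, y = 19
The first disagreement with the printout is at step 2, where the value should be y = 17.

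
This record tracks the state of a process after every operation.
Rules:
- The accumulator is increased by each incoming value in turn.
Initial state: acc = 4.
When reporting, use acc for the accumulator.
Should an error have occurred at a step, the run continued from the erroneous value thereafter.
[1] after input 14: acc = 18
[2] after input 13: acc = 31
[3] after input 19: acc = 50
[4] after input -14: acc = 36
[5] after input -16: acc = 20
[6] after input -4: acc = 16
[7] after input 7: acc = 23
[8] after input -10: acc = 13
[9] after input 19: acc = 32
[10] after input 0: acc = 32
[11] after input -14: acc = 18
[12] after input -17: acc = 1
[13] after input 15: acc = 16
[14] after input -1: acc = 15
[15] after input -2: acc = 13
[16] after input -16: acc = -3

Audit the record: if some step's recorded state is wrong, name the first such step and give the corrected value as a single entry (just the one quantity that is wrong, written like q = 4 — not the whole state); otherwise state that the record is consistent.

Step 1: acc = 4 + 14 = 18 — confirmed correct.
Step 2: acc = 18 + 13 = 31 — agrees with the record.
Step 3: acc = 31 + 19 = 50 — agrees with the record.
Step 4: acc = 50 + -14 = 36 — no discrepancy.
Step 5: acc = 36 + -16 = 20 — matches.
Step 6: acc = 20 + -4 = 16 — matches.
Step 7: acc = 16 + 7 = 23 — checks out.
Step 8: acc = 23 + -10 = 13 — same as recorded.
Step 9: acc = 13 + 19 = 32 — checks out.
Step 10: acc = 32 + 0 = 32 — confirmed correct.
Step 11: acc = 32 + -14 = 18 — checks out.
Step 12: acc = 18 + -17 = 1 — no discrepancy.
Step 13: acc = 1 + 15 = 16 — checks out.
Step 14: acc = 16 + -1 = 15 — agrees with the record.
Step 15: acc = 15 + -2 = 13 — matches.
Step 16: acc = 13 + -16 = -3 — checks out.
The whole run recomputes cleanly — no discrepancies.

no error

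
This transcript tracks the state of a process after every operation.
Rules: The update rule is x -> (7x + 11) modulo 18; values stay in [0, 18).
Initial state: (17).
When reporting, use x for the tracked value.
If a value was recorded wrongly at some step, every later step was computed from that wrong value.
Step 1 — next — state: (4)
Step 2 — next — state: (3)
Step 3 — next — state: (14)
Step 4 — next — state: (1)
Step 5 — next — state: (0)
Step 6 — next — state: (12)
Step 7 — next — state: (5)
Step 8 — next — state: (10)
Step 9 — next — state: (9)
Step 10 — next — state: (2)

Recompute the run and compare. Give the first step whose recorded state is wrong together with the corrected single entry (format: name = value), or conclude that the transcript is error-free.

Recomputing the run from the initial state:
step 1: x = 4
step 2: x = 3
step 3: x = 14
step 4: x = 1
step 5: x = 0
step 6: x = 11
step 7: x = 16
step 8: x = 15
step 9: x = 8
step 10: x = 13
The first disagreement with the transcript is at step 6, where the value should be x = 11.

step 6, x = 11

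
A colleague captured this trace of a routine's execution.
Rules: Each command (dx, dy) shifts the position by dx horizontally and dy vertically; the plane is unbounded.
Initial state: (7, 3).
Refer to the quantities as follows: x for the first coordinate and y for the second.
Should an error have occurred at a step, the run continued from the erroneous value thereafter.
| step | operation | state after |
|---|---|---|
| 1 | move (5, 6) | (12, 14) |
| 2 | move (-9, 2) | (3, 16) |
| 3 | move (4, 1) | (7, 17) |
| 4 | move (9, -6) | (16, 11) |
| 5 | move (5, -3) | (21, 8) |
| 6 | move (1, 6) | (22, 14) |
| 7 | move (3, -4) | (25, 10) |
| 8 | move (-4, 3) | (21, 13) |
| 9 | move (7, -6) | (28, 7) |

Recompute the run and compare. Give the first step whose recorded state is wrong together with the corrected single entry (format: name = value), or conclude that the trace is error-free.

step 1, y = 9

Step 1: x = 7 + (5) = 12, y = 3 + (6) = 9 — not what was recorded.
Conclusion: step 1 carries the first error; the entry should be y = 9.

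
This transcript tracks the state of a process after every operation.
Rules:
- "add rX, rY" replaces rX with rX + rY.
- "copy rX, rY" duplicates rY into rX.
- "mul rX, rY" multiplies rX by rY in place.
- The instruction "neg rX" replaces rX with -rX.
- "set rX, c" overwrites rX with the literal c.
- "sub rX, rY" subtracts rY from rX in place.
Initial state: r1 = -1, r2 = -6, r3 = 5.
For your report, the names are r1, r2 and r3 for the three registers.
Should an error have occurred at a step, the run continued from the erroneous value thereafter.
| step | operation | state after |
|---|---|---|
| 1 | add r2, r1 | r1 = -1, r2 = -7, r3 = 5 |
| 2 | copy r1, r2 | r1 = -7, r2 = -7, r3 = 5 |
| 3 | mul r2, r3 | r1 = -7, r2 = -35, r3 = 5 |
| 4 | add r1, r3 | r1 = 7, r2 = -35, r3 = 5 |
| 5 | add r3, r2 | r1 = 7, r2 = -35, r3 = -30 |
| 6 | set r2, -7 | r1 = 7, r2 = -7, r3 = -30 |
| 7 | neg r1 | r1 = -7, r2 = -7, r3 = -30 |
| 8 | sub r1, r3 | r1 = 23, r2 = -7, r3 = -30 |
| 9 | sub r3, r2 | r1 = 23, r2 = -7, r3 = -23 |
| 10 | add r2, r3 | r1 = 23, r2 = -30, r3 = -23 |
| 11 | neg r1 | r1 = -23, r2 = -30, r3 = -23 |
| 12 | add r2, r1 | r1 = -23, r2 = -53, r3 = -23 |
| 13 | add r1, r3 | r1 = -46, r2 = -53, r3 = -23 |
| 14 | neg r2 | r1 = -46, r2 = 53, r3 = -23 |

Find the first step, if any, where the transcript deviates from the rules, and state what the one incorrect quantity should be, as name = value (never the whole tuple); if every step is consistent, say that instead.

Recomputing the run from the initial state:
step 1: r1 = -1, r2 = -7, r3 = 5
step 2: r1 = -7, r2 = -7, r3 = 5
step 3: r1 = -7, r2 = -35, r3 = 5
step 4: r1 = -2, r2 = -35, r3 = 5
step 5: r1 = -2, r2 = -35, r3 = -30
step 6: r1 = -2, r2 = -7, r3 = -30
step 7: r1 = 2, r2 = -7, r3 = -30
step 8: r1 = 32, r2 = -7, r3 = -30
step 9: r1 = 32, r2 = -7, r3 = -23
step 10: r1 = 32, r2 = -30, r3 = -23
step 11: r1 = -32, r2 = -30, r3 = -23
step 12: r1 = -32, r2 = -62, r3 = -23
step 13: r1 = -55, r2 = -62, r3 = -23
step 14: r1 = -55, r2 = 62, r3 = -23
The first disagreement with the transcript is at step 4, where the value should be r1 = -2.

step 4, r1 = -2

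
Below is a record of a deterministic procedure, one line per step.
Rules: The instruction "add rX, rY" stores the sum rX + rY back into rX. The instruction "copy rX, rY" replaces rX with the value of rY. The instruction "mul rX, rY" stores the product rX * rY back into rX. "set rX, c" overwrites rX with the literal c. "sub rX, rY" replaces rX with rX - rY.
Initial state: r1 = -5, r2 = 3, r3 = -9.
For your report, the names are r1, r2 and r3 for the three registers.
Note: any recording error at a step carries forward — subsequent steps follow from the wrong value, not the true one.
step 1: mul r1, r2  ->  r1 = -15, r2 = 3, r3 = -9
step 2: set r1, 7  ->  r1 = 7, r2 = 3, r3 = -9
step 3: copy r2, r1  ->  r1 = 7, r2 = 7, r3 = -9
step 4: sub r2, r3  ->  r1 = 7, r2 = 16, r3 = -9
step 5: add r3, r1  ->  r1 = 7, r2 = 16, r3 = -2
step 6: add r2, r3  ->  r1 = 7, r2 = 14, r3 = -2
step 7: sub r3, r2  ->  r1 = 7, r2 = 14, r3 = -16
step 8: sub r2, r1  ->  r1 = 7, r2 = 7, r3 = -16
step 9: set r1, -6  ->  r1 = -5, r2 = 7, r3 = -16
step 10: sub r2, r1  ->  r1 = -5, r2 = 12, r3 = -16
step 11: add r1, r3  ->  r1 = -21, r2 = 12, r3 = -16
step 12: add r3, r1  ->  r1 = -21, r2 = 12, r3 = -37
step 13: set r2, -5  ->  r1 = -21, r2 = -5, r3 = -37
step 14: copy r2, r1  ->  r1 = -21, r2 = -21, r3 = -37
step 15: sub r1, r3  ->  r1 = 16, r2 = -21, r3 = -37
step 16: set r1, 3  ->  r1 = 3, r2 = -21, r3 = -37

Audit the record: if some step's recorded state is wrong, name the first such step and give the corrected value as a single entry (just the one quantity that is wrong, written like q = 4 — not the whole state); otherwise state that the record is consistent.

step 9, r1 = -6

1. r1 = -5 * 3 = -15 (same as recorded)
2. r1 = 7 (same as recorded)
3. r2 = 7 (exactly as logged)
4. r2 = 7 - -9 = 16 (agrees with the record)
5. r3 = -9 + 7 = -2 (in agreement)
6. r2 = 16 + -2 = 14 (agrees with the record)
7. r3 = -2 - 14 = -16 (agrees with the record)
8. r2 = 14 - 7 = 7 (matches)
9. r1 = -6 (the entry is off here)
First incorrect step: 9; the correct value is r1 = -6.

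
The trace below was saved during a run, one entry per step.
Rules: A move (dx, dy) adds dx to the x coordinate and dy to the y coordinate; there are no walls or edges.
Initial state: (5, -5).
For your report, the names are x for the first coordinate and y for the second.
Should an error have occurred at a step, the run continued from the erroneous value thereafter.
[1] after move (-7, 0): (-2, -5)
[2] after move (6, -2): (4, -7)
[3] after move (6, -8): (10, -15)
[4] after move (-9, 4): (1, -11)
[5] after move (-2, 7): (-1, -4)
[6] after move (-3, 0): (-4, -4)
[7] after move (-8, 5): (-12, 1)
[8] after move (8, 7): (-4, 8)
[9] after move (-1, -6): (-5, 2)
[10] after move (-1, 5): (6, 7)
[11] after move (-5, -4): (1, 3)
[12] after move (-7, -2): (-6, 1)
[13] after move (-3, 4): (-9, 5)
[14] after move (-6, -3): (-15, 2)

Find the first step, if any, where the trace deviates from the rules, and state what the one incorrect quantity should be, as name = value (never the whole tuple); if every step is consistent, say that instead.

step 10, x = -6

Recomputing the run from the initial state:
step 1: x = -2, y = -5
step 2: x = 4, y = -7
step 3: x = 10, y = -15
step 4: x = 1, y = -11
step 5: x = -1, y = -4
step 6: x = -4, y = -4
step 7: x = -12, y = 1
step 8: x = -4, y = 8
step 9: x = -5, y = 2
step 10: x = -6, y = 7
step 11: x = -11, y = 3
step 12: x = -18, y = 1
step 13: x = -21, y = 5
step 14: x = -27, y = 2
The first disagreement with the trace is at step 10, where the value should be x = -6.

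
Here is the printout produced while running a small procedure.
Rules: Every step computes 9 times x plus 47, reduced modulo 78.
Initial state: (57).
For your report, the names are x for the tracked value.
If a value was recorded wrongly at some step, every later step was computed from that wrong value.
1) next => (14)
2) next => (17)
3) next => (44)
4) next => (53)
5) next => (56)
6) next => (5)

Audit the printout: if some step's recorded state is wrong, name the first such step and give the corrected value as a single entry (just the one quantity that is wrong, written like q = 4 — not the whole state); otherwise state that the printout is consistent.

Recomputing the run from the initial state:
step 1: x = 14
step 2: x = 17
step 3: x = 44
step 4: x = 53
step 5: x = 56
step 6: x = 5
This matches the printout at every step.

no error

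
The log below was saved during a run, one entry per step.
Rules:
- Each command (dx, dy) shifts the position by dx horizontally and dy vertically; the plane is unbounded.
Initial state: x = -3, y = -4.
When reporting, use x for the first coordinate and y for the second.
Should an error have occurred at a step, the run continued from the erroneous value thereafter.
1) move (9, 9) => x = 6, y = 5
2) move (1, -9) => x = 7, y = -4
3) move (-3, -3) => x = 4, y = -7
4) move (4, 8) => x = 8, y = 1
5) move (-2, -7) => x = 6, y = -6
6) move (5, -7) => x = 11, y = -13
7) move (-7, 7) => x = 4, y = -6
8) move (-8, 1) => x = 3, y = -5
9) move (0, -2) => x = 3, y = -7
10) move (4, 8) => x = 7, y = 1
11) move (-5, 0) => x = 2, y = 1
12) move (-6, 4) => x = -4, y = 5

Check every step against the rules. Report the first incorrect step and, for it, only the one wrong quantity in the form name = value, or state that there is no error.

1. x = -3 + (9) = 6, y = -4 + (9) = 5 (verified)
2. x = 6 + (1) = 7, y = 5 + (-9) = -4 (consistent with the log)
3. x = 7 + (-3) = 4, y = -4 + (-3) = -7 (exactly as logged)
4. x = 4 + (4) = 8, y = -7 + (8) = 1 (consistent with the log)
5. x = 8 + (-2) = 6, y = 1 + (-7) = -6 (no discrepancy)
6. x = 6 + (5) = 11, y = -6 + (-7) = -13 (verified)
7. x = 11 + (-7) = 4, y = -13 + (7) = -6 (checks out)
8. x = 4 + (-8) = -4, y = -6 + (1) = -5 (the log disagrees here)
The audit stops at step 8: the recorded entry is wrong and should be x = -4.

step 8, x = -4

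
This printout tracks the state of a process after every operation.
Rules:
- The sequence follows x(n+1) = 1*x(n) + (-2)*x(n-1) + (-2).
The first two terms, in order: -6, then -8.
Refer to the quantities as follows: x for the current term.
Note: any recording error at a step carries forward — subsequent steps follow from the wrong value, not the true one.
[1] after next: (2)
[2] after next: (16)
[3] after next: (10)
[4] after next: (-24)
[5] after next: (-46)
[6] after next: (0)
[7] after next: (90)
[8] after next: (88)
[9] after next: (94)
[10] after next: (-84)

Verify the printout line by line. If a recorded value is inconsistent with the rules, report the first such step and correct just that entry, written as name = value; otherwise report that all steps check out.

step 9, x = -94

Recomputing the run from the initial state:
step 1: x = 2
step 2: x = 16
step 3: x = 10
step 4: x = -24
step 5: x = -46
step 6: x = 0
step 7: x = 90
step 8: x = 88
step 9: x = -94
step 10: x = -272
The first disagreement with the printout is at step 9, where the value should be x = -94.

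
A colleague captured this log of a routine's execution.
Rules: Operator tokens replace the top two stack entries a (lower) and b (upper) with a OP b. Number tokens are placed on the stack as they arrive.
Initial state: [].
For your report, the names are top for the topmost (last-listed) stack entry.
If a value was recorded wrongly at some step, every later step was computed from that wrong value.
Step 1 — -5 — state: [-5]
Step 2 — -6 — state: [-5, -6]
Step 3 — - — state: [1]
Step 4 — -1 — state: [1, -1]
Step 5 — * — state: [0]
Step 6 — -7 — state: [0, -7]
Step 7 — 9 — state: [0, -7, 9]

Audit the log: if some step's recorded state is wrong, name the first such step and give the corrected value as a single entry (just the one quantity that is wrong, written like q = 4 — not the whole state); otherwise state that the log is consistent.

step 1: push -5: top = -5 -> exactly as logged
step 2: push -6: top = -6 -> consistent with the log
step 3: -5 - -6 = 1 -> exactly as logged
step 4: push -1: top = -1 -> matches
step 5: 1 * -1 = -1 -> the log disagrees here
So the first discrepancy is step 5, where the right value is top = -1.

step 5, top = -1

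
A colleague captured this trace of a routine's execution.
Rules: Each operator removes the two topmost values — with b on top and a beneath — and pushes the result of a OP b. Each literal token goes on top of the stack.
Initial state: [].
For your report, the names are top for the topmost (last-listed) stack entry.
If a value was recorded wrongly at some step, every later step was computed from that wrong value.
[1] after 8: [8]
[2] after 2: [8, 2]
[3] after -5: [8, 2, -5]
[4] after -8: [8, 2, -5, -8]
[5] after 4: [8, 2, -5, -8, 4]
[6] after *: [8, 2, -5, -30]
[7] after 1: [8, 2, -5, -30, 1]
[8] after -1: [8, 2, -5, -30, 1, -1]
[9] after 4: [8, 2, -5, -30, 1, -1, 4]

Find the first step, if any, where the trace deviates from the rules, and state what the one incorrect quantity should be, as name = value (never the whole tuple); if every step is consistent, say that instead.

step 6, top = -32

Recomputing the run from the initial state:
step 1: [8]
step 2: [8, 2]
step 3: [8, 2, -5]
step 4: [8, 2, -5, -8]
step 5: [8, 2, -5, -8, 4]
step 6: [8, 2, -5, -32]
step 7: [8, 2, -5, -32, 1]
step 8: [8, 2, -5, -32, 1, -1]
step 9: [8, 2, -5, -32, 1, -1, 4]
The first disagreement with the trace is at step 6, where the value should be top = -32.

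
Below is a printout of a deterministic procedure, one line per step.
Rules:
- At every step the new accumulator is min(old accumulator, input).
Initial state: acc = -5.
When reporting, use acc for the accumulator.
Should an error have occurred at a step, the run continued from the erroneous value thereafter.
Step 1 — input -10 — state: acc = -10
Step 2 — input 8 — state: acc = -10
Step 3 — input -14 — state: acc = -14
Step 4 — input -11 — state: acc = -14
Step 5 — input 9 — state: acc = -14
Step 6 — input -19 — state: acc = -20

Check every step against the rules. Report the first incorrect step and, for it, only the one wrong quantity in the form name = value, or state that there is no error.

step 6, acc = -19

Recomputing the run from the initial state:
step 1: acc = -10
step 2: acc = -10
step 3: acc = -14
step 4: acc = -14
step 5: acc = -14
step 6: acc = -19
The first disagreement with the printout is at step 6, where the value should be acc = -19.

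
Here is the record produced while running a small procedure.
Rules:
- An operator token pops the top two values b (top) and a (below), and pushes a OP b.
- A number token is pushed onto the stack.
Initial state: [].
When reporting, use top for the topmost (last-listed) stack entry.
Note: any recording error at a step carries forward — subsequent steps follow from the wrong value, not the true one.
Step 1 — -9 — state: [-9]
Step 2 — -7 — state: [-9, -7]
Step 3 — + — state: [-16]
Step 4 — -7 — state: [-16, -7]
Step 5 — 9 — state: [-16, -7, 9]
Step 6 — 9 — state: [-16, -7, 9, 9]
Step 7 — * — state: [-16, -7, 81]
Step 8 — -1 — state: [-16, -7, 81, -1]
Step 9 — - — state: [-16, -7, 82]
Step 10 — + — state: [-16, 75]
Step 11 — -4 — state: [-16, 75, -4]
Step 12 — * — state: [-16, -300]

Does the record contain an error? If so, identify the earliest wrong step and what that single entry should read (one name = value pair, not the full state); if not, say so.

1. push -9: top = -9 (confirmed correct)
2. push -7: top = -7 (in agreement)
3. -9 + -7 = -16 (no discrepancy)
4. push -7: top = -7 (agrees with the record)
5. push 9: top = 9 (in agreement)
6. push 9: top = 9 (same as recorded)
7. 9 * 9 = 81 (checks out)
8. push -1: top = -1 (agrees with the record)
9. 81 - -1 = 82 (in agreement)
10. -7 + 82 = 75 (matches)
11. push -4: top = -4 (checks out)
12. 75 * -4 = -300 (exactly as logged)
No step deviates from the rules.

no error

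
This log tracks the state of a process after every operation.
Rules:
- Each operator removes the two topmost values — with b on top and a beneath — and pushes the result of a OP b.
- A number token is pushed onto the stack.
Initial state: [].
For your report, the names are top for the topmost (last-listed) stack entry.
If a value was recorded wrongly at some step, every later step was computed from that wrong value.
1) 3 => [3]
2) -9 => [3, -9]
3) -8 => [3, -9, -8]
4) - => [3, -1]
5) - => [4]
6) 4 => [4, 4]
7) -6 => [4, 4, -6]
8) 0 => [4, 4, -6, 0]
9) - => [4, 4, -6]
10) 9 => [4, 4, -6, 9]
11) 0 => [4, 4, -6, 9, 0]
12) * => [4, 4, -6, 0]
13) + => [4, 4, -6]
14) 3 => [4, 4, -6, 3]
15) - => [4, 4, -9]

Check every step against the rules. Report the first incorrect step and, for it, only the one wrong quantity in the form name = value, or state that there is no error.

no error

Step 1: push 3: top = 3 — no discrepancy.
Step 2: push -9: top = -9 — verified.
Step 3: push -8: top = -8 — in agreement.
Step 4: -9 - -8 = -1 — consistent with the log.
Step 5: 3 - -1 = 4 — agrees with the log.
Step 6: push 4: top = 4 — same as recorded.
Step 7: push -6: top = -6 — verified.
Step 8: push 0: top = 0 — in agreement.
Step 9: -6 - 0 = -6 — same as recorded.
Step 10: push 9: top = 9 — confirmed correct.
Step 11: push 0: top = 0 — same as recorded.
Step 12: 9 * 0 = 0 — in agreement.
Step 13: -6 + 0 = -6 — confirmed correct.
Step 14: push 3: top = 3 — same as recorded.
Step 15: -6 - 3 = -9 — agrees with the log.
Every step is consistent.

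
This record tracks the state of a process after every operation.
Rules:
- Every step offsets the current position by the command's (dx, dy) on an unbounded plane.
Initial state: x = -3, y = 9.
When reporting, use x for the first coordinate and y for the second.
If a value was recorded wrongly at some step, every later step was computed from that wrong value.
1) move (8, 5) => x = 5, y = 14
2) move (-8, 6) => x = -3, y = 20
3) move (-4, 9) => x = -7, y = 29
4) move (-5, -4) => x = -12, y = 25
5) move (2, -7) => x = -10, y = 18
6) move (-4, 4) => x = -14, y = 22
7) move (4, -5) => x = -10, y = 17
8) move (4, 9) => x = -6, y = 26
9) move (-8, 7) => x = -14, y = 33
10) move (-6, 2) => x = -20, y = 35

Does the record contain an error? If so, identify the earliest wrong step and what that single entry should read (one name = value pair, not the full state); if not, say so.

no error

step 1: x = -3 + (8) = 5, y = 9 + (5) = 14 -> agrees with the record
step 2: x = 5 + (-8) = -3, y = 14 + (6) = 20 -> no discrepancy
step 3: x = -3 + (-4) = -7, y = 20 + (9) = 29 -> same as recorded
step 4: x = -7 + (-5) = -12, y = 29 + (-4) = 25 -> matches
step 5: x = -12 + (2) = -10, y = 25 + (-7) = 18 -> confirmed correct
step 6: x = -10 + (-4) = -14, y = 18 + (4) = 22 -> confirmed correct
step 7: x = -14 + (4) = -10, y = 22 + (-5) = 17 -> confirmed correct
step 8: x = -10 + (4) = -6, y = 17 + (9) = 26 -> agrees with the record
step 9: x = -6 + (-8) = -14, y = 26 + (7) = 33 -> exactly as logged
step 10: x = -14 + (-6) = -20, y = 33 + (2) = 35 -> no discrepancy
No step deviates from the rules.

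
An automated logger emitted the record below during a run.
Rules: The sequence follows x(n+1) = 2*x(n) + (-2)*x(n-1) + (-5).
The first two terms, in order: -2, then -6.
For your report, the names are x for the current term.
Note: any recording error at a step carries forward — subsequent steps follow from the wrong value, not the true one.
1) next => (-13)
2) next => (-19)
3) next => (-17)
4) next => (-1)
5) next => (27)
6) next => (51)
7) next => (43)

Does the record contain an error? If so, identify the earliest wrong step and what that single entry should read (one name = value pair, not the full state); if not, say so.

step 1: x = 2*(-6) + (-2)*(-2) + (-5) = -13 -> consistent with the record
step 2: x = 2*(-13) + (-2)*(-6) + (-5) = -19 -> matches
step 3: x = 2*(-19) + (-2)*(-13) + (-5) = -17 -> verified
step 4: x = 2*(-17) + (-2)*(-19) + (-5) = -1 -> same as recorded
step 5: x = 2*(-1) + (-2)*(-17) + (-5) = 27 -> in agreement
step 6: x = 2*(27) + (-2)*(-1) + (-5) = 51 -> confirmed correct
step 7: x = 2*(51) + (-2)*(27) + (-5) = 43 -> same as recorded
The whole run recomputes cleanly — no discrepancies.

no error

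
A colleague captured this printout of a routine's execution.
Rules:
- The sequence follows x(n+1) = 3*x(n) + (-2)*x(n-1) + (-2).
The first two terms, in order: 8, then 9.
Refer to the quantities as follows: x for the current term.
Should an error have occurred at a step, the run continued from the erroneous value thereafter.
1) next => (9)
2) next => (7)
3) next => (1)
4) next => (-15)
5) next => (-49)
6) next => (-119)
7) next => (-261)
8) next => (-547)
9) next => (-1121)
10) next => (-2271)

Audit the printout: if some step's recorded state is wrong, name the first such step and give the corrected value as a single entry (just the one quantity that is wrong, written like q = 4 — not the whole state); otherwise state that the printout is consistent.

step 4, x = -13

Recomputing the run from the initial state:
step 1: x = 9
step 2: x = 7
step 3: x = 1
step 4: x = -13
step 5: x = -43
step 6: x = -105
step 7: x = -231
step 8: x = -485
step 9: x = -995
step 10: x = -2017
The first disagreement with the printout is at step 4, where the value should be x = -13.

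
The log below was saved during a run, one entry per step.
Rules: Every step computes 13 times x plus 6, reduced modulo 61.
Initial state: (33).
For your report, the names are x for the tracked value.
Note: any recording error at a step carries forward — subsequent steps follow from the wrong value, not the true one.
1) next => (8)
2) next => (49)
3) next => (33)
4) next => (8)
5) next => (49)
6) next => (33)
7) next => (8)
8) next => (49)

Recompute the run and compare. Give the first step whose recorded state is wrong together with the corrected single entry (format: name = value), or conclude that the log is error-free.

no error

1. x = (13*33 + 6) mod 61 = 8 (checks out)
2. x = (13*8 + 6) mod 61 = 49 (checks out)
3. x = (13*49 + 6) mod 61 = 33 (agrees with the log)
4. x = (13*33 + 6) mod 61 = 8 (exactly as logged)
5. x = (13*8 + 6) mod 61 = 49 (in agreement)
6. x = (13*49 + 6) mod 61 = 33 (matches)
7. x = (13*33 + 6) mod 61 = 8 (checks out)
8. x = (13*8 + 6) mod 61 = 49 (verified)
Every step is consistent.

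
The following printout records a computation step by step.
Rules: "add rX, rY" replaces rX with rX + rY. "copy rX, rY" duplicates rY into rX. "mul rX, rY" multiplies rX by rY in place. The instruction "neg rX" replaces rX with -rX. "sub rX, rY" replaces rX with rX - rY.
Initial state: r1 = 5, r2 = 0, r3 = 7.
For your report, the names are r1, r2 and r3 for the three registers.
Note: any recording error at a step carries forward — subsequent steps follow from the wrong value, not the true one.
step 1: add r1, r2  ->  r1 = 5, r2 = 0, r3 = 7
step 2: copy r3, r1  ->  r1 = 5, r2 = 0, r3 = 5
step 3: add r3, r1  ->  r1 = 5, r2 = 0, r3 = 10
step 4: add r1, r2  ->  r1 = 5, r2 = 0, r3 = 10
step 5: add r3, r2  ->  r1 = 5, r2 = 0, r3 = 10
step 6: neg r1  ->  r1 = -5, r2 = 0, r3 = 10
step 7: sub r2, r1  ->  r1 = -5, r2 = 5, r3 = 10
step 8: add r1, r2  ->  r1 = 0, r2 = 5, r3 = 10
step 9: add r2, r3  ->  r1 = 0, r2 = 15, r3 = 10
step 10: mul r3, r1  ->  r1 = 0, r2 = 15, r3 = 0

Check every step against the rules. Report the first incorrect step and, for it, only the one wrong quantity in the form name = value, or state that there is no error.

Recomputing the run from the initial state:
step 1: r1 = 5, r2 = 0, r3 = 7
step 2: r1 = 5, r2 = 0, r3 = 5
step 3: r1 = 5, r2 = 0, r3 = 10
step 4: r1 = 5, r2 = 0, r3 = 10
step 5: r1 = 5, r2 = 0, r3 = 10
step 6: r1 = -5, r2 = 0, r3 = 10
step 7: r1 = -5, r2 = 5, r3 = 10
step 8: r1 = 0, r2 = 5, r3 = 10
step 9: r1 = 0, r2 = 15, r3 = 10
step 10: r1 = 0, r2 = 15, r3 = 0
This matches the printout at every step.

no error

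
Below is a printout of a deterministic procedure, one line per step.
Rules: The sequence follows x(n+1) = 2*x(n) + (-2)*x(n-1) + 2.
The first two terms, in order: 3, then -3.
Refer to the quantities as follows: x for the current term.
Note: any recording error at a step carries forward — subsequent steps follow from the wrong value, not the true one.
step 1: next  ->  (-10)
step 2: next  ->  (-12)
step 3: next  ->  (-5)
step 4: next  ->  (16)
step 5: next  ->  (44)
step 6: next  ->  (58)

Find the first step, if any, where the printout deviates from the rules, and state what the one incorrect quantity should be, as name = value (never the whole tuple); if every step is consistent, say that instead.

step 3, x = -2

Recomputing the run from the initial state:
step 1: x = -10
step 2: x = -12
step 3: x = -2
step 4: x = 22
step 5: x = 50
step 6: x = 58
The first disagreement with the printout is at step 3, where the value should be x = -2.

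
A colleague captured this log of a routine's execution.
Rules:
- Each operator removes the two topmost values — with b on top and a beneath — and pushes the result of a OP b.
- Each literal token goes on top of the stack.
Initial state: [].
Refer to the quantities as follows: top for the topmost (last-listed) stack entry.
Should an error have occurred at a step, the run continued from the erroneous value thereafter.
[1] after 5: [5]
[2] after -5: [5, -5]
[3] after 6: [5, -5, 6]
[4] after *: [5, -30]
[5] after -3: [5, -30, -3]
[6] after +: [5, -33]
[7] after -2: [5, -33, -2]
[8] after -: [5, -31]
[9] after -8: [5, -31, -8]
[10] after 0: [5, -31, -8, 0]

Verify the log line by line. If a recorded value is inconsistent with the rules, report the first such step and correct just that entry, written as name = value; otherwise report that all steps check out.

no error

Recomputing the run from the initial state:
step 1: [5]
step 2: [5, -5]
step 3: [5, -5, 6]
step 4: [5, -30]
step 5: [5, -30, -3]
step 6: [5, -33]
step 7: [5, -33, -2]
step 8: [5, -31]
step 9: [5, -31, -8]
step 10: [5, -31, -8, 0]
This matches the log at every step.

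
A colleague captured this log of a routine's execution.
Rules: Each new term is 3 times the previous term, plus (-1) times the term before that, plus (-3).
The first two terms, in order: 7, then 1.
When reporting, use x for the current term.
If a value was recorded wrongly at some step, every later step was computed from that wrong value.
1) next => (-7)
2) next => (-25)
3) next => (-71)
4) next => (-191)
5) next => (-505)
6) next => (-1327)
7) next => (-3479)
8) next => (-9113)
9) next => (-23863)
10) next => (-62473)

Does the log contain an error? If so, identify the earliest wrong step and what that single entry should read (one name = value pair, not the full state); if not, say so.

step 10, x = -62479

step 1: x = 3*(1) + (-1)*(7) + (-3) = -7 -> in agreement
step 2: x = 3*(-7) + (-1)*(1) + (-3) = -25 -> same as recorded
step 3: x = 3*(-25) + (-1)*(-7) + (-3) = -71 -> exactly as logged
step 4: x = 3*(-71) + (-1)*(-25) + (-3) = -191 -> exactly as logged
step 5: x = 3*(-191) + (-1)*(-71) + (-3) = -505 -> verified
step 6: x = 3*(-505) + (-1)*(-191) + (-3) = -1327 -> no discrepancy
step 7: x = 3*(-1327) + (-1)*(-505) + (-3) = -3479 -> verified
step 8: x = 3*(-3479) + (-1)*(-1327) + (-3) = -9113 -> consistent with the log
step 9: x = 3*(-9113) + (-1)*(-3479) + (-3) = -23863 -> confirmed correct
step 10: x = 3*(-23863) + (-1)*(-9113) + (-3) = -62479 -> not what was recorded
That makes step 10 the first incorrect line — x = -62479 is what it should show.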